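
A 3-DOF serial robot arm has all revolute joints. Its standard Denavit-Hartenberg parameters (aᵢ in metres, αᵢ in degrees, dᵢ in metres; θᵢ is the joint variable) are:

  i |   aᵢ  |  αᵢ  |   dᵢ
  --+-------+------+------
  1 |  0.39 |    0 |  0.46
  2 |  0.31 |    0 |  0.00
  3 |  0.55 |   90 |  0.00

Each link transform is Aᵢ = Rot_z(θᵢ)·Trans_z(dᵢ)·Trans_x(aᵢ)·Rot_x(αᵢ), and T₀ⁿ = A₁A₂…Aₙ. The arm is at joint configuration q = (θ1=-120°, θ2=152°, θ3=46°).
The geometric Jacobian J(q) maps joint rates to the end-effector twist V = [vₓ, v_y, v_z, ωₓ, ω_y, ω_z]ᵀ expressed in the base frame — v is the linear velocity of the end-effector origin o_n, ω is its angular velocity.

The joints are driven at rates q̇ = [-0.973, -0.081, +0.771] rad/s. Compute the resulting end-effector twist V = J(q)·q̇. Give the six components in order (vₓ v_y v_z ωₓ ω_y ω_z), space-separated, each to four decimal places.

-0.0032 -0.1197 0.0000 0.0000 0.0000 -0.2830

o_n = [0.1822, 0.3645, 0.4600]
J₁: ẑ×o_n = [-0.3645, 0.1822, 0.0000], ω = ẑ
J2: z=[0.0000, 0.0000, 1.0000] o=[-0.1950, -0.3377, 0.4600] → [-0.7023, 0.3772, 0.0000, 0.0000, 0.0000, 1.0000]
J3: z=[0.0000, 0.0000, 1.0000] o=[0.0679, -0.1735, 0.4600] → [-0.5380, 0.1144, 0.0000, 0.0000, 0.0000, 1.0000]
V = J·q̇ = [-0.0032, -0.1197, 0.0000, 0.0000, 0.0000, -0.2830]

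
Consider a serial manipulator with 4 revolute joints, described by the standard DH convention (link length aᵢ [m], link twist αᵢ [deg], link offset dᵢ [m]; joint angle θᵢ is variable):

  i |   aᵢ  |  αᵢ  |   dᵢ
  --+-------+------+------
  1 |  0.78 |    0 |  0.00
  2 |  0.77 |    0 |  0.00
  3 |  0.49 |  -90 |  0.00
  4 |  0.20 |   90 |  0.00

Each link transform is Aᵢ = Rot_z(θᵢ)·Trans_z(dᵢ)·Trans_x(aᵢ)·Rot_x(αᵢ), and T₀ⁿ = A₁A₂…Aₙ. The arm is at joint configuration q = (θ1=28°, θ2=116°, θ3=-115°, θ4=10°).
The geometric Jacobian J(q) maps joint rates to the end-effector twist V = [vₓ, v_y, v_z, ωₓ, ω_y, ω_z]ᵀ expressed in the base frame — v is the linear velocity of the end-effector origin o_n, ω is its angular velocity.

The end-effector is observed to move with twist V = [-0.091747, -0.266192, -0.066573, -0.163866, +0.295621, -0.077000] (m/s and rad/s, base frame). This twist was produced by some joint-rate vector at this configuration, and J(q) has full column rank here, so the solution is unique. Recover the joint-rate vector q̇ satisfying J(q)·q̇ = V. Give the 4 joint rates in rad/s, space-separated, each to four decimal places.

o_n = [0.6666, 1.1518, -0.0347]
J₁: ẑ×o_n = [-1.1518, 0.6666, 0.0000], ω = ẑ
J2: z=[0.0000, 0.0000, 1.0000] o=[0.6887, 0.3662, 0.0000] → [-0.7856, -0.0221, 0.0000, 0.0000, 0.0000, 1.0000]
J3: z=[0.0000, 0.0000, 1.0000] o=[0.0658, 0.8188, 0.0000] → [-0.3330, 0.6008, 0.0000, 0.0000, 0.0000, 1.0000]
J4: z=[-0.4848, 0.8746, 0.0000] o=[0.4943, 1.0563, 0.0000] → [-0.0304, -0.0168, -0.1970, -0.4848, 0.8746, 0.0000]
q̇ = J⁺·V = [-0.0560, 0.3380, -0.3590, 0.3380]

-0.0560 0.3380 -0.3590 0.3380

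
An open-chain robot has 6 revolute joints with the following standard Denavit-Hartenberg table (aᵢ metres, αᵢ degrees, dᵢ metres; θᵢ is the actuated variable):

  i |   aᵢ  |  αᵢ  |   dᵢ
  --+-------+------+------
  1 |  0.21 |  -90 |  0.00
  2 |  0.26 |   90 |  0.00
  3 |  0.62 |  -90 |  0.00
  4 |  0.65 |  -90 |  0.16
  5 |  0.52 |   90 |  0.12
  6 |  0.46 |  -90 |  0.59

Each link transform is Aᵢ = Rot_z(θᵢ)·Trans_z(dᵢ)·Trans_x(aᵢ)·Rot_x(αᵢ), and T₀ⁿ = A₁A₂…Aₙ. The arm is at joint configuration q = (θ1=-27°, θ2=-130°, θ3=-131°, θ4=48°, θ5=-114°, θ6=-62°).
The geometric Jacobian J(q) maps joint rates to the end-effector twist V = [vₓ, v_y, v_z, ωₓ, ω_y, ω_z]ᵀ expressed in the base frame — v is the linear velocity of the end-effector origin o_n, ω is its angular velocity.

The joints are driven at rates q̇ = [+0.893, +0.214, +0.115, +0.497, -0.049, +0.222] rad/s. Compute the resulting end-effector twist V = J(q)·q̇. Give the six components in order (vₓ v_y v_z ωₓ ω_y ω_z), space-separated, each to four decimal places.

0.5804 -0.6057 0.1682 -0.4068 0.2321 0.9862

o_n = [-0.5971, -0.7305, -0.0265]
J₁: ẑ×o_n = [0.7305, -0.5971, 0.0000], ω = ẑ
J2: z=[0.4540, 0.8910, 0.0000] o=[0.1871, -0.0953, 0.0000] → [-0.0236, 0.0120, 0.4104, 0.4540, 0.8910, 0.0000]
J3: z=[-0.6826, 0.3478, -0.6428] o=[0.0382, -0.0195, 0.1992] → [-0.5355, 0.2543, 0.7062, -0.6826, 0.3478, -0.6428]
J4: z=[-0.7301, -0.3643, 0.5781] o=[0.0587, -0.5551, -0.1124] → [0.0701, -0.3165, -0.1109, -0.7301, -0.3643, 0.5781]
J5: z=[0.4321, 0.4093, 0.8036] o=[0.2860, -1.1571, 0.0720] → [-0.3832, -0.6671, 0.5458, 0.4321, 0.4093, 0.8036]
J6: z=[-0.1867, 0.9124, -0.3643] o=[-0.1209, -1.1041, 0.4132] → [-0.2650, 0.0914, 0.3647, -0.1867, 0.9124, -0.3643]
V = J·q̇ = [0.5804, -0.6057, 0.1682, -0.4068, 0.2321, 0.9862]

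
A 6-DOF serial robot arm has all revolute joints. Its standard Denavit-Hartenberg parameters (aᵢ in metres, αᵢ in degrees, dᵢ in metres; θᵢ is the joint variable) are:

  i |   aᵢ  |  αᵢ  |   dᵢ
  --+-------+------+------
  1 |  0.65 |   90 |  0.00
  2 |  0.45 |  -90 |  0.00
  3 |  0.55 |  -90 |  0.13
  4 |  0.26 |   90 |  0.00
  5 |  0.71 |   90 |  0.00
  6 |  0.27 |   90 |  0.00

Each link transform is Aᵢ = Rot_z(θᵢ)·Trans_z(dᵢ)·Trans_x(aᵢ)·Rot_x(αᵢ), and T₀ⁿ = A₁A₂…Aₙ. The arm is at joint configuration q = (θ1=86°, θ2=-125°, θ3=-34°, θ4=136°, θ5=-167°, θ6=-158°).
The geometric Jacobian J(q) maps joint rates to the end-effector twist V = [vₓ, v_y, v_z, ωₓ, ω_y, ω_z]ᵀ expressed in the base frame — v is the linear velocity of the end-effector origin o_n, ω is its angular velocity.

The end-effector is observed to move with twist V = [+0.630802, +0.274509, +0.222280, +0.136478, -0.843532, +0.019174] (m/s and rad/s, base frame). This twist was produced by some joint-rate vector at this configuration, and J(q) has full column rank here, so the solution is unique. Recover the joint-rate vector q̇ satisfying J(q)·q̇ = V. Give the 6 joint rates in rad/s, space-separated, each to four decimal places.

-0.4090 0.3390 -0.8880 0.2320 0.0450 -0.0430

o_n = [0.4568, 0.3747, -0.9300]
J₁: ẑ×o_n = [-0.3747, 0.4568, 0.0000], ω = ẑ
J2: z=[0.9976, -0.0698, 0.0000] o=[0.0453, 0.6484, 0.0000] → [0.0649, 0.9277, -0.2443, 0.9976, -0.0698, 0.0000]
J3: z=[0.0571, 0.8172, -0.5736] o=[0.0273, 0.3909, -0.3686] → [-0.4680, -0.2143, -0.3519, 0.0571, 0.8172, -0.5736]
J4: z=[-0.8494, -0.2621, -0.4581] o=[0.3233, 0.2148, -0.8167] → [0.1029, -0.1574, -0.1008, -0.8494, -0.2621, -0.4581]
J5: z=[0.3234, -0.9444, -0.0592] o=[0.2149, 0.1632, -0.5861] → [0.3373, 0.0969, 0.2969, 0.3234, -0.9444, -0.0592]
J6: z=[-0.7338, -0.2108, -0.6458] o=[0.6391, 0.3423, -1.1265] → [-0.0205, 0.2619, -0.0622, -0.7338, -0.2108, -0.6458]
q̇ = J⁺·V = [-0.4090, 0.3390, -0.8880, 0.2320, 0.0450, -0.0430]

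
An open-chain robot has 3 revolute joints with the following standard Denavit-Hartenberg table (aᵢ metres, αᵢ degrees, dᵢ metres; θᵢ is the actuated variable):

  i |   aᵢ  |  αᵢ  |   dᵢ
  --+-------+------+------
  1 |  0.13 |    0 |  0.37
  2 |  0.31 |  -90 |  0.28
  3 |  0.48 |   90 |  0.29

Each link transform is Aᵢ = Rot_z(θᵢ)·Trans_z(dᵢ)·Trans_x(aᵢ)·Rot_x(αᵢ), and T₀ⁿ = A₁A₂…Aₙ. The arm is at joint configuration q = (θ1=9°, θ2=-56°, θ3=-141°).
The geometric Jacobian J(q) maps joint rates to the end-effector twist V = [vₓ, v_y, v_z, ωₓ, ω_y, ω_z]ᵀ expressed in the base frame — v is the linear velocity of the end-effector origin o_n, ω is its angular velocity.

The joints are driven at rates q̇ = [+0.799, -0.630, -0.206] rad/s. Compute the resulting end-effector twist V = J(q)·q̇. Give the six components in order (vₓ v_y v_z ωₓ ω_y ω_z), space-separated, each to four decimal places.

o_n = [0.2975, 0.2642, 0.9521]
J₁: ẑ×o_n = [-0.2642, 0.2975, 0.0000], ω = ẑ
J2: z=[0.0000, 0.0000, 1.0000] o=[0.1284, 0.0203, 0.3700] → [-0.2439, 0.1691, 0.0000, 0.0000, 0.0000, 1.0000]
J3: z=[0.7314, 0.6820, 0.0000] o=[0.3398, -0.2064, 0.6500] → [0.2060, -0.2209, 0.3730, 0.7314, 0.6820, 0.0000]
V = J·q̇ = [-0.0999, 0.1767, -0.0768, -0.1507, -0.1405, 0.1690]

-0.0999 0.1767 -0.0768 -0.1507 -0.1405 0.1690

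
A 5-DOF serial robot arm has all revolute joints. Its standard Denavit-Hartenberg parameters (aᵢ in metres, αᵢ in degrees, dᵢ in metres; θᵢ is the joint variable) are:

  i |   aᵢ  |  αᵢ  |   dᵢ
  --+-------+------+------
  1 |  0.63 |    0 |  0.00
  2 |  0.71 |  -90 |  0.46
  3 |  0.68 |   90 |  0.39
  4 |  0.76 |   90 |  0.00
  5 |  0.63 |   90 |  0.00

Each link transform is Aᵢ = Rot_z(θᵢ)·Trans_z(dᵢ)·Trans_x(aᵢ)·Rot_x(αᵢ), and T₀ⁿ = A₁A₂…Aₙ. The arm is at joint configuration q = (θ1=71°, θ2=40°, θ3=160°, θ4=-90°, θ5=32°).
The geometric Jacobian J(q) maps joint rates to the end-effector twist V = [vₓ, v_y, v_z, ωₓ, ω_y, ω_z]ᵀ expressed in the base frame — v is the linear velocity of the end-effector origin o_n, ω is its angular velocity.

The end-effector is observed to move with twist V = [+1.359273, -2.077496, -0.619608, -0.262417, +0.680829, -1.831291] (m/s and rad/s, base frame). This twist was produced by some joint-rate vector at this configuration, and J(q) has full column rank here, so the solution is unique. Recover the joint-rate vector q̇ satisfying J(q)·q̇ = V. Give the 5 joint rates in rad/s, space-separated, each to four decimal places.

-0.9580 -0.1960 0.0010 0.8860 0.4540

o_n = [0.9830, 1.0926, -0.0863]
J₁: ẑ×o_n = [-1.0926, 0.9830, 0.0000], ω = ẑ
J2: z=[0.0000, 0.0000, 1.0000] o=[0.2051, 0.5957, 0.0000] → [-0.4970, 0.7778, 0.0000, 0.0000, 0.0000, 1.0000]
J3: z=[-0.9336, -0.3584, 0.0000] o=[-0.0493, 1.2585, 0.4600] → [0.1958, -0.5100, 0.5248, -0.9336, -0.3584, 0.0000]
J4: z=[-0.1226, 0.3193, -0.9397] o=[-0.1844, 0.5222, 0.2274] → [0.4359, -1.1354, -0.4427, -0.1226, 0.3193, -0.9397]
J5: z=[-0.3368, 0.8773, 0.3420] o=[0.5251, 0.7946, 0.2274] → [-0.3772, 0.0510, -0.5020, -0.3368, 0.8773, 0.3420]
q̇ = J⁺·V = [-0.9580, -0.1960, 0.0010, 0.8860, 0.4540]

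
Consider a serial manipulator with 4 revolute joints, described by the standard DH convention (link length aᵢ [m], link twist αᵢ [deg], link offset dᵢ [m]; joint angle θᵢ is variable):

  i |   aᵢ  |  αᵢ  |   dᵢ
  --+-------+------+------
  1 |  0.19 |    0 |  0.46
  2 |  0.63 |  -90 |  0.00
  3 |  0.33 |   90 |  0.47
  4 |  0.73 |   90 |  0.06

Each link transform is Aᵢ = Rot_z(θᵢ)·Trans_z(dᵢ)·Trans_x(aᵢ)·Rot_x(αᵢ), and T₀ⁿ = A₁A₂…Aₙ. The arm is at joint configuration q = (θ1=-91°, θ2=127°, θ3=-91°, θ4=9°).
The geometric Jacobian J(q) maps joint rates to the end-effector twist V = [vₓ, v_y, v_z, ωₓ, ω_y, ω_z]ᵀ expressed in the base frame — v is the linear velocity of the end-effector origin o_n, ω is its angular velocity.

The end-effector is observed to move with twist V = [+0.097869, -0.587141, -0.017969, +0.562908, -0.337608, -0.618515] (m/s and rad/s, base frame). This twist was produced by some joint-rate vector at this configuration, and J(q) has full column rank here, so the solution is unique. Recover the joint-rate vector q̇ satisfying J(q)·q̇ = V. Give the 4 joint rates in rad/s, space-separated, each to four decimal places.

0.0310 -0.6540 -0.6040 -0.2570

o_n = [0.0996, 0.6069, 1.5098]
J₁: ẑ×o_n = [-0.6069, 0.0996, 0.0000], ω = ẑ
J2: z=[0.0000, 0.0000, 1.0000] o=[-0.0033, -0.1900, 0.4600] → [-0.7969, 0.1029, 0.0000, 0.0000, 0.0000, 1.0000]
J3: z=[-0.5878, 0.8090, 0.0000] o=[0.5064, 0.1803, 0.4600] → [0.8493, 0.6171, 0.0783, -0.5878, 0.8090, 0.0000]
J4: z=[-0.8089, -0.5877, -0.0175] o=[0.2254, 0.5572, 0.7899] → [-0.4222, 0.5845, -0.1142, -0.8089, -0.5877, -0.0175]
q̇ = J⁺·V = [0.0310, -0.6540, -0.6040, -0.2570]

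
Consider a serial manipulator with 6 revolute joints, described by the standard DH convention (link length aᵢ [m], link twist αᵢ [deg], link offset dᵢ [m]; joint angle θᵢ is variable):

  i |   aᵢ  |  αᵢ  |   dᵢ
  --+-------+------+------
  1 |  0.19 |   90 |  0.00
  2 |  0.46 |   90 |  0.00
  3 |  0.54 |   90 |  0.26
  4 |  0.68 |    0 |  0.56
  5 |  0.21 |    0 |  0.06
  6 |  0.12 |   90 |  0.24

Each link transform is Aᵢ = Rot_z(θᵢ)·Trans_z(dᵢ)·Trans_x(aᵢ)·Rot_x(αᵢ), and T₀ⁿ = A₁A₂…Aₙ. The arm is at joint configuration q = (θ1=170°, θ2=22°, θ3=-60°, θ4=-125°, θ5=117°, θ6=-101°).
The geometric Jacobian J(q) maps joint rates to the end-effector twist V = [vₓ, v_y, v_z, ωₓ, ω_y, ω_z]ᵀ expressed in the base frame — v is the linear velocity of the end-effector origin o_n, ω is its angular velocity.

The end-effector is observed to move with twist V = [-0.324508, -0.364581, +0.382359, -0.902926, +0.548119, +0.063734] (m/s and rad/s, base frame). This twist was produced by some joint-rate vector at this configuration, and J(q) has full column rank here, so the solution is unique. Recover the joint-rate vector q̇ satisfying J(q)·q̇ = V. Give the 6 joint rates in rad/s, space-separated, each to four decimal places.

0.1190 -0.1320 0.4200 0.5890 -0.6900 -0.9290

o_n = [-0.0331, -0.7112, 0.3607]
J₁: ẑ×o_n = [0.7112, -0.0331, 0.0000], ω = ẑ
J2: z=[0.1736, 0.9848, 0.0000] o=[-0.1871, 0.0330, 0.0000] → [0.3553, -0.0626, -0.2809, 0.1736, 0.9848, 0.0000]
J3: z=[-0.3689, 0.0650, -0.9272] o=[-0.6071, 0.1071, 0.1723] → [-0.7464, -0.4628, 0.2645, -0.3689, 0.0650, -0.9272]
J4: z=[0.7039, -0.6318, -0.3244] o=[-1.0308, -0.2931, 0.0324] → [-0.3431, -0.5548, 0.3361, 0.7039, -0.6318, -0.3244]
J5: z=[0.7039, -0.6318, -0.3244] o=[-0.1944, -0.3819, 0.2941] → [-0.1489, -0.0992, -0.1299, 0.7039, -0.6318, -0.3244]
J6: z=[0.7039, -0.6318, -0.3244] o=[-0.2676, -0.5824, 0.3407] → [-0.0545, -0.0902, 0.0575, 0.7039, -0.6318, -0.3244]
q̇ = J⁺·V = [0.1190, -0.1320, 0.4200, 0.5890, -0.6900, -0.9290]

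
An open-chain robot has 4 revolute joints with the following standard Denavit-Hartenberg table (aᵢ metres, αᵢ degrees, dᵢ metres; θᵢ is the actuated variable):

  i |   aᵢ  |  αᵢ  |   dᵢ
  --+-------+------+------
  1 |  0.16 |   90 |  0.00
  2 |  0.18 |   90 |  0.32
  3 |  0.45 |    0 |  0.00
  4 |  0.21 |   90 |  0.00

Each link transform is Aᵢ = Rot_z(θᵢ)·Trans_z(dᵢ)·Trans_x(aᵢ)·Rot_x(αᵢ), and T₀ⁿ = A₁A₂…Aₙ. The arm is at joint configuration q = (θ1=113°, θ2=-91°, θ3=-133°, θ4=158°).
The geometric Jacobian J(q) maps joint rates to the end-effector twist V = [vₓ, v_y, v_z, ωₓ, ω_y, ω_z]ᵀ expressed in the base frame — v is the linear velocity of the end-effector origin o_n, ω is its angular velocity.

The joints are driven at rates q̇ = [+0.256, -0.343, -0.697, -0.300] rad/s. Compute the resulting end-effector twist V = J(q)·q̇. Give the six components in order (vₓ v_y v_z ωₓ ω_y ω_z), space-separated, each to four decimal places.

o_n = [0.0112, 0.1774, -0.0634]
J₁: ẑ×o_n = [-0.1774, 0.0112, 0.0000], ω = ẑ
J2: z=[0.9205, 0.3907, 0.0000] o=[-0.0625, 0.1473, 0.0000] → [-0.0248, 0.0584, -0.0011, 0.9205, 0.3907, 0.0000]
J3: z=[0.3907, -0.9204, 0.0175] o=[0.2333, 0.2694, -0.1800] → [-0.1057, -0.0494, -0.2403, 0.3907, -0.9204, 0.0175]
J4: z=[0.3907, -0.9204, 0.0175] o=[-0.0718, 0.1458, 0.1269] → [0.1746, 0.0758, 0.0887, 0.3907, -0.9204, 0.0175]
V = J·q̇ = [-0.0156, -0.0054, 0.1413, -0.7052, 0.7836, 0.2386]

-0.0156 -0.0054 0.1413 -0.7052 0.7836 0.2386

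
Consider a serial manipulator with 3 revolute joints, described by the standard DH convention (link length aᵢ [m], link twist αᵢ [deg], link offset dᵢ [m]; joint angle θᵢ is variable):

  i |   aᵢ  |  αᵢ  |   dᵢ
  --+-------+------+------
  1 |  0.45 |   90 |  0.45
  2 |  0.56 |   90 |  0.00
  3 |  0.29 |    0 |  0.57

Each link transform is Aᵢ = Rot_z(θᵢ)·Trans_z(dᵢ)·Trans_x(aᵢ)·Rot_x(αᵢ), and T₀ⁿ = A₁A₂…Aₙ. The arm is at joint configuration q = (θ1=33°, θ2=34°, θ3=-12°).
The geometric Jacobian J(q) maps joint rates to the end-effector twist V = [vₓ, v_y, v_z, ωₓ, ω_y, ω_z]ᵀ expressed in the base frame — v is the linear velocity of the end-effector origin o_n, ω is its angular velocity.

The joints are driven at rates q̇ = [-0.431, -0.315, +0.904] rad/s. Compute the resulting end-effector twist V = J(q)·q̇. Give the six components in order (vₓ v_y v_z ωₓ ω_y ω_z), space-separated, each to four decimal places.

o_n = [1.1985, 0.8502, 0.4492]
J₁: ẑ×o_n = [-0.8502, 1.1985, 0.0000], ω = ẑ
J2: z=[0.5446, -0.8387, 0.0000] o=[0.3774, 0.2451, 0.4500] → [0.0007, 0.0004, 1.0182, 0.5446, -0.8387, 0.0000]
J3: z=[0.4690, 0.3046, -0.8290] o=[0.7668, 0.4979, 0.7631] → [0.1964, -0.2107, 0.0337, 0.4690, 0.3046, -0.8290]
V = J·q̇ = [0.5438, -0.7071, -0.2902, 0.2524, 0.5395, -1.1804]

0.5438 -0.7071 -0.2902 0.2524 0.5395 -1.1804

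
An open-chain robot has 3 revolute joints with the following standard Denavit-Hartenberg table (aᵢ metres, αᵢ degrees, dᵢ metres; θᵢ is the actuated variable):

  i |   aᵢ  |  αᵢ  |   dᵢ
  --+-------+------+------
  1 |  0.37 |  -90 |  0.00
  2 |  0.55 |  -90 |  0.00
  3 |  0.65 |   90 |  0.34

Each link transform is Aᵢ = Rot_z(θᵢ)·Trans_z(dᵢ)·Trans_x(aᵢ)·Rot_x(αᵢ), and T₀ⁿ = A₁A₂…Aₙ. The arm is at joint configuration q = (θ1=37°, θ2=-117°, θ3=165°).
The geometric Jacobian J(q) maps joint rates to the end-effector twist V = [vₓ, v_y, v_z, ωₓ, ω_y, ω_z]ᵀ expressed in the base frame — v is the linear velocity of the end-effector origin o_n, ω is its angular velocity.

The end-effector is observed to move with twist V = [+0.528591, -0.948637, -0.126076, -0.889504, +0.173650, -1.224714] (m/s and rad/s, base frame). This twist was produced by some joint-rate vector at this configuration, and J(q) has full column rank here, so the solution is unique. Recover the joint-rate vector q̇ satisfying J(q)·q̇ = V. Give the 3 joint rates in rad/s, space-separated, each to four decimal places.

-0.9160 0.6740 -0.6800

o_n = [0.6669, 0.2919, 0.0850]
J₁: ẑ×o_n = [-0.2919, 0.6669, 0.0000], ω = ẑ
J2: z=[-0.6018, 0.7986, 0.0000] o=[0.2955, 0.2227, 0.0000] → [0.0679, 0.0511, -0.3383, -0.6018, 0.7986, 0.0000]
J3: z=[0.7116, 0.5362, 0.4540] o=[0.0961, 0.0724, 0.4901] → [-0.3169, 0.5474, -0.1499, 0.7116, 0.5362, 0.4540]
q̇ = J⁺·V = [-0.9160, 0.6740, -0.6800]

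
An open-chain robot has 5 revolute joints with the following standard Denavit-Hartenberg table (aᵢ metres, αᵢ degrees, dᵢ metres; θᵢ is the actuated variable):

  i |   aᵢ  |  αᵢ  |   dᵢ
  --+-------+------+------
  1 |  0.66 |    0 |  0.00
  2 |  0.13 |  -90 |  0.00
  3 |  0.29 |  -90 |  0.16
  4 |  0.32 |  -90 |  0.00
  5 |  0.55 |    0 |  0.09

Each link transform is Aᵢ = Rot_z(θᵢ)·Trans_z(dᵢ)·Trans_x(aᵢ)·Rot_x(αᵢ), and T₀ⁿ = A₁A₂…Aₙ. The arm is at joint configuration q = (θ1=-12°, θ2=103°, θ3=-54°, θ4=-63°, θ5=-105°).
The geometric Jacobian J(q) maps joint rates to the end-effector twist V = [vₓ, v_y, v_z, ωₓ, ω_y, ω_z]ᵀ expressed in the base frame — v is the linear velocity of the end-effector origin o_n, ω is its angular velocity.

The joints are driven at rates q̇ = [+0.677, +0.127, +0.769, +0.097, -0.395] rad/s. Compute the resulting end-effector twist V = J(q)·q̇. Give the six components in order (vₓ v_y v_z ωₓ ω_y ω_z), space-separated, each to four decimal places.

-0.3627 0.1516 -0.5691 -0.9459 -0.1449 0.4623

o_n = [0.3538, 0.6826, 0.0525]
J₁: ẑ×o_n = [-0.6826, 0.3538, 0.0000], ω = ẑ
J2: z=[0.0000, 0.0000, 1.0000] o=[0.6456, -0.1372, 0.0000] → [-0.8198, -0.2918, 0.0000, 0.0000, 0.0000, 1.0000]
J3: z=[-0.9998, -0.0175, 0.0000] o=[0.6433, -0.0072, 0.0000] → [-0.0009, 0.0525, -0.6948, -0.9998, -0.0175, 0.0000]
J4: z=[-0.0141, 0.8089, -0.5878] o=[0.4804, 0.1604, 0.2346] → [0.1596, 0.0718, 0.0950, -0.0141, 0.8089, -0.5878]
J5: z=[0.4448, 0.5316, 0.7208] o=[0.1938, 0.2408, 0.3521] → [-0.4778, 0.2486, 0.1115, 0.4448, 0.5316, 0.7208]
V = J·q̇ = [-0.3627, 0.1516, -0.5691, -0.9459, -0.1449, 0.4623]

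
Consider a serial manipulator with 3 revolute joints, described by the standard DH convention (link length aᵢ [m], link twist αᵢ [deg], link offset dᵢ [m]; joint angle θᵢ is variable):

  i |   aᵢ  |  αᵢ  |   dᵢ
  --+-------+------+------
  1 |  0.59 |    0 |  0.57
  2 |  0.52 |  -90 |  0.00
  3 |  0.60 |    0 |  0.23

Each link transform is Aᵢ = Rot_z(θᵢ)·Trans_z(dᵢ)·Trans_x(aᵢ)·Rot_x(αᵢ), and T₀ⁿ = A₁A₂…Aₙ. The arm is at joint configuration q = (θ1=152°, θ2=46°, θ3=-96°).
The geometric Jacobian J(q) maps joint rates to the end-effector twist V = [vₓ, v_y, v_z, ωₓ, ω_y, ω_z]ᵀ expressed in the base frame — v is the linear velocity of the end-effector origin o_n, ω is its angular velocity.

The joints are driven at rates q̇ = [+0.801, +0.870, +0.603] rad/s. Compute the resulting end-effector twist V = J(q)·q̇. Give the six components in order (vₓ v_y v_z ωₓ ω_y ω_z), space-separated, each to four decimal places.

o_n = [-0.8848, -0.0831, 1.1667]
J₁: ẑ×o_n = [0.0831, -0.8848, 0.0000], ω = ẑ
J2: z=[0.0000, 0.0000, 1.0000] o=[-0.5209, 0.2770, 0.5700] → [0.3601, -0.3638, 0.0000, 0.0000, 0.0000, 1.0000]
J3: z=[0.3090, -0.9511, 0.0000] o=[-1.0155, 0.1163, 0.5700] → [-0.5675, -0.1844, 0.0627, 0.3090, -0.9511, 0.0000]
V = J·q̇ = [0.0376, -1.1364, 0.0378, 0.1863, -0.5735, 1.6710]

0.0376 -1.1364 0.0378 0.1863 -0.5735 1.6710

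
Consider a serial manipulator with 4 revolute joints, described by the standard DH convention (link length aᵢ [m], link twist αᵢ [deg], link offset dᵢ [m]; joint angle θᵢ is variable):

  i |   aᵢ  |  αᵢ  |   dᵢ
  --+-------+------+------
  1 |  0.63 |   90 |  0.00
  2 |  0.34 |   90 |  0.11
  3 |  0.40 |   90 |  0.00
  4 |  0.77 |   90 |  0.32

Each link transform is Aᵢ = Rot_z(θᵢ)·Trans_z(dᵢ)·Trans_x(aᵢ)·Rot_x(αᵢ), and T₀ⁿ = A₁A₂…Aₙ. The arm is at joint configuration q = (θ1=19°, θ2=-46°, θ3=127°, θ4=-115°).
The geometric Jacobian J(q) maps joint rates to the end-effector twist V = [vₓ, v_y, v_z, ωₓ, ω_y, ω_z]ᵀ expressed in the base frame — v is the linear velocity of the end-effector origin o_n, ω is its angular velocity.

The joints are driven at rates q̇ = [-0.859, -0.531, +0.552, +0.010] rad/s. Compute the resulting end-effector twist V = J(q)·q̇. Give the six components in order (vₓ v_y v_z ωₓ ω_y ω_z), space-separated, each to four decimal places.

o_n = [1.5499, 0.1507, 0.0886]
J₁: ẑ×o_n = [-0.1507, 1.5499, 0.0000], ω = ẑ
J2: z=[0.3256, -0.9455, 0.0000] o=[0.5957, 0.2051, 0.0000] → [-0.0838, -0.0289, 0.8845, 0.3256, -0.9455, 0.0000]
J3: z=[-0.6801, -0.2342, -0.6947] o=[0.8548, 0.1780, -0.2446] → [-0.0970, -0.2562, 0.1814, -0.6801, -0.2342, -0.6947]
J4: z=[0.7205, -0.3884, -0.5745] o=[0.8007, -0.1785, -0.0714] → [0.1269, -0.5457, 0.5282, 0.7205, -0.3884, -0.5745]
V = J·q̇ = [0.1216, -1.4629, -0.3643, -0.5411, 0.3689, -1.2482]

0.1216 -1.4629 -0.3643 -0.5411 0.3689 -1.2482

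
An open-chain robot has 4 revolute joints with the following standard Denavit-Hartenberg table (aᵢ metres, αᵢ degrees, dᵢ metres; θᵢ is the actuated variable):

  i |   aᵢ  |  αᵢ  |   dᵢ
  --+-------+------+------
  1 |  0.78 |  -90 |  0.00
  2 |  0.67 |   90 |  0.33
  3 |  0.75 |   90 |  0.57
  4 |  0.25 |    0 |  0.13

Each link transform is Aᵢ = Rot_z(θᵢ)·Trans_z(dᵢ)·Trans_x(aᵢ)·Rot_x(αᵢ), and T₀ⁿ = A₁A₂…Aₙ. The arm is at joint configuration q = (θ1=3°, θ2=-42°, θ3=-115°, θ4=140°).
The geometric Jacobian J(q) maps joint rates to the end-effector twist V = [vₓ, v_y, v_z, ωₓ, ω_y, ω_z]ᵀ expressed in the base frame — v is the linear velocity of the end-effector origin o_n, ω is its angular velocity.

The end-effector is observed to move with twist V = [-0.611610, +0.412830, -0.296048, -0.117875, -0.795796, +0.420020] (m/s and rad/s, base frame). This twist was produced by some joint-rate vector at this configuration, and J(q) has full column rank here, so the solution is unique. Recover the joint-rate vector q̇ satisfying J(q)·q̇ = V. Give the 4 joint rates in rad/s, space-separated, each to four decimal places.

0.6900 -0.9280 -0.0940 0.3300

o_n = [0.5316, -0.0935, 0.7546]
J₁: ẑ×o_n = [0.0935, 0.5316, -0.0000], ω = ẑ
J2: z=[-0.0523, 0.9986, 0.0000] o=[0.7789, 0.0408, 0.0000] → [0.7535, 0.0395, 0.2540, -0.0523, 0.9986, 0.0000]
J3: z=[-0.6682, -0.0350, 0.7431] o=[1.2589, 0.3964, 0.4483] → [0.3534, -0.3358, 0.3019, -0.6682, -0.0350, 0.7431]
J4: z=[-0.6947, 0.3868, -0.6064] o=[0.6784, -0.3147, 0.6598] → [0.1707, 0.1548, -0.0969, -0.6947, 0.3868, -0.6064]
q̇ = J⁺·V = [0.6900, -0.9280, -0.0940, 0.3300]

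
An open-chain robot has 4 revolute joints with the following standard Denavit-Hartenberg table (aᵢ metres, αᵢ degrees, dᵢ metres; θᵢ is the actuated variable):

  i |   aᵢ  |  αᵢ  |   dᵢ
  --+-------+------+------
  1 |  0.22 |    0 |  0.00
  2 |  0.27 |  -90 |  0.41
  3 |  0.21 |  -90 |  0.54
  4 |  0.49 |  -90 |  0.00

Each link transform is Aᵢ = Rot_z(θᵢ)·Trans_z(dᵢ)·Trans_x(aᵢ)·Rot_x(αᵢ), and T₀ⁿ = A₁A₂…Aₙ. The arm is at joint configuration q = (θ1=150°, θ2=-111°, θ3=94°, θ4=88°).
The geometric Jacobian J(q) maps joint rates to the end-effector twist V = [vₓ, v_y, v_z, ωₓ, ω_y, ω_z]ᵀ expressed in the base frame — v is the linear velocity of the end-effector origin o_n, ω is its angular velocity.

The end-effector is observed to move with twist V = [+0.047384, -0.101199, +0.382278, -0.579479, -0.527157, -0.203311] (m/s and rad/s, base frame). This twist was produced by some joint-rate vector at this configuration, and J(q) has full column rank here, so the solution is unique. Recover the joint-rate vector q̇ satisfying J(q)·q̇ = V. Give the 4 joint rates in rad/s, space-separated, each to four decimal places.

0.3740 -0.6320 -0.0450 0.7840

o_n = [-0.0247, 0.3090, 0.1835]
J₁: ẑ×o_n = [-0.3090, -0.0247, 0.0000], ω = ẑ
J2: z=[0.0000, 0.0000, 1.0000] o=[-0.1905, 0.1100, 0.0000] → [-0.1990, 0.1659, 0.0000, 0.0000, 0.0000, 1.0000]
J3: z=[-0.6293, 0.7771, 0.0000] o=[0.0193, 0.2799, 0.4100] → [-0.1761, -0.1426, 0.0158, -0.6293, 0.7771, 0.0000]
J4: z=[-0.7753, -0.6278, 0.0698] o=[-0.3319, 0.6904, 0.2005] → [0.0373, 0.0082, 0.4885, -0.7753, -0.6278, 0.0698]
q̇ = J⁺·V = [0.3740, -0.6320, -0.0450, 0.7840]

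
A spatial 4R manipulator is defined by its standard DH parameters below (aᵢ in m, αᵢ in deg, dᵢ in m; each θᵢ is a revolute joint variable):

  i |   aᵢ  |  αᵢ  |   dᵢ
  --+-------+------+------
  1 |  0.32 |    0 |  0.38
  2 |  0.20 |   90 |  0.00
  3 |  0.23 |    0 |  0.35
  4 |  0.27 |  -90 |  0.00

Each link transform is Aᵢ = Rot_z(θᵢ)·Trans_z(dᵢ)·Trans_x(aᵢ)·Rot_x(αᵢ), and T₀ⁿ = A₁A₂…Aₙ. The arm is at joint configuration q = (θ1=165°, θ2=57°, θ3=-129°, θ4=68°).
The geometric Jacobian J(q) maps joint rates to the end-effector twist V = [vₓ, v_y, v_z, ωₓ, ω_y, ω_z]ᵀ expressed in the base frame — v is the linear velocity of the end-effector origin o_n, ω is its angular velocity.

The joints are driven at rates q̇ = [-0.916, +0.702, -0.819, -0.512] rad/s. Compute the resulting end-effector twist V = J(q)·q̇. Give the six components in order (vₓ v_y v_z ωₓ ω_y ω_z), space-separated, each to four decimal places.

0.4472 0.6711 -0.0557 0.8906 -0.9891 -0.2140

o_n = [-0.6816, 0.2184, -0.0349]
J₁: ẑ×o_n = [-0.2184, -0.6816, 0.0000], ω = ẑ
J2: z=[0.0000, 0.0000, 1.0000] o=[-0.3091, 0.0828, 0.3800] → [-0.1355, -0.3725, 0.0000, 0.0000, 0.0000, 1.0000]
J3: z=[-0.6691, 0.7431, 0.0000] o=[-0.4577, -0.0510, 0.3800] → [-0.3083, -0.2776, -0.0138, -0.6691, 0.7431, 0.0000]
J4: z=[-0.6691, 0.7431, 0.0000] o=[-0.5844, 0.3059, 0.2013] → [-0.1755, -0.1580, 0.1309, -0.6691, 0.7431, 0.0000]
V = J·q̇ = [0.4472, 0.6711, -0.0557, 0.8906, -0.9891, -0.2140]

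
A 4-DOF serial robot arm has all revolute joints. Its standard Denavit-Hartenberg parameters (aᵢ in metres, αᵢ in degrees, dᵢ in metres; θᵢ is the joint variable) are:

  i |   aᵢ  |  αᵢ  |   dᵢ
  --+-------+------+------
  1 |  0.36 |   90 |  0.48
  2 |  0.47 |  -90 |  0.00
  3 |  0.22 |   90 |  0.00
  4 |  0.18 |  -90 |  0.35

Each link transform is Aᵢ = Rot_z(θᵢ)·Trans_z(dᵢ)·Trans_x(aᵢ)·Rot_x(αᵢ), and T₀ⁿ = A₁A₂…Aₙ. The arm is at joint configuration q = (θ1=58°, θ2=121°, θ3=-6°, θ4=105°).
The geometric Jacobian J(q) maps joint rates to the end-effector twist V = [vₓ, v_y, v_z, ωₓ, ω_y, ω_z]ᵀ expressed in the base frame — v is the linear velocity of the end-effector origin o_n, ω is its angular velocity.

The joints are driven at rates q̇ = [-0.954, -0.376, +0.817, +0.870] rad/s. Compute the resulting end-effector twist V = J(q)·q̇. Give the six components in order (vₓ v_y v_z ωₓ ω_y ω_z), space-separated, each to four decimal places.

o_n = [0.2570, -0.2798, 0.9098]
J₁: ẑ×o_n = [0.2798, 0.2570, -0.0000], ω = ẑ
J2: z=[0.8480, -0.5299, 0.0000] o=[0.1908, 0.3053, 0.4800] → [-0.2278, -0.3645, -0.4611, 0.8480, -0.5299, 0.0000]
J3: z=[-0.4542, -0.7269, -0.5150] o=[0.0625, 0.1000, 0.8829] → [-0.2152, -0.0879, 0.3139, -0.4542, -0.7269, -0.5150]
J4: z=[0.8719, -0.4814, -0.0896] o=[0.0223, -0.0077, 1.0704] → [0.0529, 0.1190, -0.1242, 0.8719, -0.4814, -0.0896]
V = J·q̇ = [-0.3110, -0.0764, 0.3218, 0.0686, -0.8134, -1.4527]

-0.3110 -0.0764 0.3218 0.0686 -0.8134 -1.4527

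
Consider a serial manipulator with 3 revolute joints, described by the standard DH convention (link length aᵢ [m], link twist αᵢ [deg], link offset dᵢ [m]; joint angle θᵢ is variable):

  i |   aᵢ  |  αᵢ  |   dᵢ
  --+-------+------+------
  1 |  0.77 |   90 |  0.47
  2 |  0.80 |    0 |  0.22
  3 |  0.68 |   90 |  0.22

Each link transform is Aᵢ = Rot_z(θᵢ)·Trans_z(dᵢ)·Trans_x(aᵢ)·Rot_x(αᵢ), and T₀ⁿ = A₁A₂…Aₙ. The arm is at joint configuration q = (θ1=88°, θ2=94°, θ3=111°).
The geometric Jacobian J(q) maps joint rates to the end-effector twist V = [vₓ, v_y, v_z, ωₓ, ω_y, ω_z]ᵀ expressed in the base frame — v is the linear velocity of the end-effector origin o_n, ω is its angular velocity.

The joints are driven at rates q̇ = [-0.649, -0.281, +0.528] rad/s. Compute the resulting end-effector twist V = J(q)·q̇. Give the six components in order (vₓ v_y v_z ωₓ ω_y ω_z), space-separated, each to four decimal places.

0.0638 0.0075 -0.1365 0.2468 -0.0086 -0.6490

o_n = [0.4431, 0.0825, 0.9807]
J₁: ẑ×o_n = [-0.0825, 0.4431, 0.0000], ω = ẑ
J2: z=[0.9994, -0.0349, 0.0000] o=[0.0269, 0.7695, 0.4700] → [-0.0178, -0.5104, -0.6721, 0.9994, -0.0349, 0.0000]
J3: z=[0.9994, -0.0349, 0.0000] o=[0.2448, 0.7061, 1.2681] → [0.0100, 0.2872, -0.6163, 0.9994, -0.0349, 0.0000]
V = J·q̇ = [0.0638, 0.0075, -0.1365, 0.2468, -0.0086, -0.6490]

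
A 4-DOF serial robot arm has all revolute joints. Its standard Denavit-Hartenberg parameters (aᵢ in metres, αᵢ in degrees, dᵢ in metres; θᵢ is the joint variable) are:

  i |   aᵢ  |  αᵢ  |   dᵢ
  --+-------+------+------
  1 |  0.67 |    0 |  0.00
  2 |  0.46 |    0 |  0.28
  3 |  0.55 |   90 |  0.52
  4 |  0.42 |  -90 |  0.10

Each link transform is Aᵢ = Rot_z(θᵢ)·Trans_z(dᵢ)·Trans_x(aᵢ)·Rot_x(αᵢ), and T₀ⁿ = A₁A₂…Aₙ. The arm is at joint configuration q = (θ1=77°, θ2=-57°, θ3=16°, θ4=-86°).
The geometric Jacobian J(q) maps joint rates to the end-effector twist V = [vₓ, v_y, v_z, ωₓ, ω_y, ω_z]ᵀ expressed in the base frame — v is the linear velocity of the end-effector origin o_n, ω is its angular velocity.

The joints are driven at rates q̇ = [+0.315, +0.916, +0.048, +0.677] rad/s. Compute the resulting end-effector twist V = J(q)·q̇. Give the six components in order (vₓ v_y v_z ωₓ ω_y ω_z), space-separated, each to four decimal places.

o_n = [1.1104, 1.0698, 0.3810]
J₁: ẑ×o_n = [-1.0698, 1.1104, 0.0000], ω = ẑ
J2: z=[0.0000, 0.0000, 1.0000] o=[0.1507, 0.6528, 0.0000] → [-0.4169, 0.9597, 0.0000, 0.0000, 0.0000, 1.0000]
J3: z=[0.0000, 0.0000, 1.0000] o=[0.5830, 0.8102, 0.2800] → [-0.2596, 0.5274, 0.0000, 0.0000, 0.0000, 1.0000]
J4: z=[0.5878, -0.8090, 0.0000] o=[1.0279, 1.1334, 0.8000] → [0.3390, 0.2463, 0.0293, 0.5878, -0.8090, 0.0000]
V = J·q̇ = [-0.5019, 1.4209, 0.0198, 0.3979, -0.5477, 1.2790]

-0.5019 1.4209 0.0198 0.3979 -0.5477 1.2790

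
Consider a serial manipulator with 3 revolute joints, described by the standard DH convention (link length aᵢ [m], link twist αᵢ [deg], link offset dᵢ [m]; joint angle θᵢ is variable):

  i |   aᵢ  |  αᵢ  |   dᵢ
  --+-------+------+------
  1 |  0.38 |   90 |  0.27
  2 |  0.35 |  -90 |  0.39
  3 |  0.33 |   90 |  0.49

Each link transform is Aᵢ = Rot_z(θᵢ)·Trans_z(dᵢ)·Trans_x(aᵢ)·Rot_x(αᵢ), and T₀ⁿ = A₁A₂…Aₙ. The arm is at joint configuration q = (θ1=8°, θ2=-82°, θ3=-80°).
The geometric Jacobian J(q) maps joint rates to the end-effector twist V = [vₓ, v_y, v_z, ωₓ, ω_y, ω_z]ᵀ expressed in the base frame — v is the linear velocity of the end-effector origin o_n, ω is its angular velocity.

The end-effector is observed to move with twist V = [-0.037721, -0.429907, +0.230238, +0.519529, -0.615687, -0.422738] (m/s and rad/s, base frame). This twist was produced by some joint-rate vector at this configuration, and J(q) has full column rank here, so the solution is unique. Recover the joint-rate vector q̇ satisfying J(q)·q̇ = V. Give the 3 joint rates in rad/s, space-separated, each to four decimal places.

-0.4830 0.6820 0.4330

o_n = [1.0125, -0.5797, -0.0651]
J₁: ẑ×o_n = [0.5797, 1.0125, -0.0000], ω = ẑ
J2: z=[0.1392, -0.9903, 0.0000] o=[0.3763, 0.0529, 0.2700] → [0.3319, 0.0466, 0.5419, 0.1392, -0.9903, 0.0000]
J3: z=[0.9806, 0.1378, 0.1392] o=[0.4788, -0.3265, -0.0766] → [0.0368, 0.0630, -0.3218, 0.9806, 0.1378, 0.1392]
q̇ = J⁺·V = [-0.4830, 0.6820, 0.4330]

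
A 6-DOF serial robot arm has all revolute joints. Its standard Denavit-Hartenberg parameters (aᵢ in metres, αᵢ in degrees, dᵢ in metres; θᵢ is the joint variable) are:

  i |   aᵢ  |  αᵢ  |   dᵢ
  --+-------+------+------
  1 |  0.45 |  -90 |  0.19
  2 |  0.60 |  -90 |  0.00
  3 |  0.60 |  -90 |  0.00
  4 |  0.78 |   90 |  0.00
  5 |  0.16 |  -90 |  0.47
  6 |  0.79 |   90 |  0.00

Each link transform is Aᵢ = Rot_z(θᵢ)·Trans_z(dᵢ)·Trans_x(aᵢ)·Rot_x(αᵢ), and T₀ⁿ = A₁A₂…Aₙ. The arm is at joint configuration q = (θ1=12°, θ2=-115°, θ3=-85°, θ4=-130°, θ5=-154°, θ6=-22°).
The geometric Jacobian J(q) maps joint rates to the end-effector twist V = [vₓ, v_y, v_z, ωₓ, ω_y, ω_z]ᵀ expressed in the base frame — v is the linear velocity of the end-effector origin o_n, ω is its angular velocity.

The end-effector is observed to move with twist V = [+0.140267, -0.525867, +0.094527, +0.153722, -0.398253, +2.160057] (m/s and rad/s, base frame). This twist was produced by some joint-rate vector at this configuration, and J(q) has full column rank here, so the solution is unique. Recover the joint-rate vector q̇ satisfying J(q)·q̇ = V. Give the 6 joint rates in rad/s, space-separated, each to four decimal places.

o_n = [-0.1120, 0.0391, 0.1675]
J₁: ẑ×o_n = [-0.0391, -0.1120, 0.0000], ω = ẑ
J2: z=[-0.2079, 0.9781, 0.0000] o=[0.4402, 0.0936, 0.1900] → [-0.0220, -0.0047, 0.5515, -0.2079, 0.9781, 0.0000]
J3: z=[0.8865, 0.1884, 0.4226] o=[0.1921, 0.0408, 0.7338] → [-0.1060, 0.3735, 0.0557, 0.8865, 0.1884, 0.4226]
J4: z=[-0.3937, -0.1728, 0.9029] o=[0.0462, 0.6209, 0.7812] → [0.6314, -0.3845, 0.2017, -0.3937, -0.1728, 0.9029]
J5: z=[-0.3836, -0.8617, -0.3322] o=[0.6979, 0.2488, 0.9941] → [0.6426, -0.0481, -0.6174, -0.3836, -0.8617, -0.3322]
J6: z=[0.7201, -0.0538, -0.6918] o=[0.4251, -0.0755, 0.7354] → [0.1098, 0.7805, 0.0536, 0.7201, -0.0538, -0.6918]
q̇ = J⁺·V = [0.6670, -0.8620, 0.4240, 0.9720, -0.5970, -0.3440]

0.6670 -0.8620 0.4240 0.9720 -0.5970 -0.3440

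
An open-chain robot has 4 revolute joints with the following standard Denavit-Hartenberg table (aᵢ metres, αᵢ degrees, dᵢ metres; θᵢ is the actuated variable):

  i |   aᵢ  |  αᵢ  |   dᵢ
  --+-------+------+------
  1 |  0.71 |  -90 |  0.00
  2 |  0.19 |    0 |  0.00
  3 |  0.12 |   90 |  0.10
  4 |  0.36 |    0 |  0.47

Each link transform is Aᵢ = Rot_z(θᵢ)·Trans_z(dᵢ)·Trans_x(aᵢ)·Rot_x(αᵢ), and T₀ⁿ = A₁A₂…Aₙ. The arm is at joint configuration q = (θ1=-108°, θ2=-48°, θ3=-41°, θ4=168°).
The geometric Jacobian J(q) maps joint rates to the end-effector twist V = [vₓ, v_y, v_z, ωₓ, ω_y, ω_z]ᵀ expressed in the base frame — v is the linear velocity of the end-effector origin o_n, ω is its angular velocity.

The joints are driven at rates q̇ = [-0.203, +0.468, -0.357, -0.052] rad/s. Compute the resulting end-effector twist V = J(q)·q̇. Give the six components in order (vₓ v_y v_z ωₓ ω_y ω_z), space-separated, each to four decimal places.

o_n = [0.0541, -0.3994, -0.0827]
J₁: ẑ×o_n = [0.3994, 0.0541, -0.0000], ω = ẑ
J2: z=[0.9511, -0.3090, 0.0000] o=[-0.2194, -0.6753, 0.0000] → [0.0256, 0.0787, 0.3468, 0.9511, -0.3090, 0.0000]
J3: z=[0.9511, -0.3090, 0.0000] o=[-0.2587, -0.7962, 0.1412] → [0.0692, 0.2129, 0.4740, 0.9511, -0.3090, 0.0000]
J4: z=[0.3090, 0.9509, 0.0175] o=[-0.1642, -0.8291, 0.2612] → [-0.3345, 0.1101, -0.0748, 0.3090, 0.9509, 0.0175]
V = J·q̇ = [-0.0764, -0.0559, -0.0030, 0.0895, -0.0837, -0.2039]

-0.0764 -0.0559 -0.0030 0.0895 -0.0837 -0.2039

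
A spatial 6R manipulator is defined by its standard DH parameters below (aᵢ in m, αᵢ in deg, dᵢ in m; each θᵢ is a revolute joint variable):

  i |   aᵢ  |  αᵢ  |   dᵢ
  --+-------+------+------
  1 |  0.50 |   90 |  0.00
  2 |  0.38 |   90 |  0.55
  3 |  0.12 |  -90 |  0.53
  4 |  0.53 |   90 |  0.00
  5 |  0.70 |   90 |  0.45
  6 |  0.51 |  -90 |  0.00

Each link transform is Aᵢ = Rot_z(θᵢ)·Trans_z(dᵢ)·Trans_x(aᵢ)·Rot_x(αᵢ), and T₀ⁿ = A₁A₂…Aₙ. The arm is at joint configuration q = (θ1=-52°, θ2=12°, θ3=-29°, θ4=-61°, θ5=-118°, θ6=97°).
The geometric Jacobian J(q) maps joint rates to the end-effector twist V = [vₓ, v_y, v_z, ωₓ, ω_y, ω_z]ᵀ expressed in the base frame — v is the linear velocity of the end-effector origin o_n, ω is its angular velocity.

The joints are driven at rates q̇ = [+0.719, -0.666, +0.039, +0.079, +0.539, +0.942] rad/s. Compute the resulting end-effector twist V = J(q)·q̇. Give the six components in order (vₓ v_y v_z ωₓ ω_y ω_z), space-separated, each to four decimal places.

0.1458 0.1708 -0.2770 -0.5318 0.3331 1.0303

o_n = [-0.0694, -0.4805, -1.2568]
J₁: ẑ×o_n = [0.4805, -0.0694, 0.0000], ω = ẑ
J2: z=[-0.7880, -0.6157, 0.0000] o=[0.3078, -0.3940, 0.0000] → [0.7738, -0.9904, -0.1641, -0.7880, -0.6157, 0.0000]
J3: z=[0.1280, -0.1638, -0.9781] o=[0.1033, -1.0255, 0.0790] → [0.7519, 0.3399, 0.0415, 0.1280, -0.1638, -0.9781]
J4: z=[-0.3973, -0.9122, 0.1008] o=[0.2802, -1.1574, -0.4176] → [0.6973, -0.3686, -0.5877, -0.3973, -0.9122, 0.1008]
J5: z=[-0.7327, 0.2491, -0.6333] o=[0.5730, -1.3299, -0.8243] → [0.4301, 0.0899, -0.4623, -0.7327, 0.2491, -0.6333]
J6: z=[-0.6743, -0.1409, 0.7248] o=[0.3072, -0.5471, -0.9194] → [-0.0007, -0.5005, -0.0979, -0.6743, -0.1409, 0.7248]
V = J·q̇ = [0.1458, 0.1708, -0.2770, -0.5318, 0.3331, 1.0303]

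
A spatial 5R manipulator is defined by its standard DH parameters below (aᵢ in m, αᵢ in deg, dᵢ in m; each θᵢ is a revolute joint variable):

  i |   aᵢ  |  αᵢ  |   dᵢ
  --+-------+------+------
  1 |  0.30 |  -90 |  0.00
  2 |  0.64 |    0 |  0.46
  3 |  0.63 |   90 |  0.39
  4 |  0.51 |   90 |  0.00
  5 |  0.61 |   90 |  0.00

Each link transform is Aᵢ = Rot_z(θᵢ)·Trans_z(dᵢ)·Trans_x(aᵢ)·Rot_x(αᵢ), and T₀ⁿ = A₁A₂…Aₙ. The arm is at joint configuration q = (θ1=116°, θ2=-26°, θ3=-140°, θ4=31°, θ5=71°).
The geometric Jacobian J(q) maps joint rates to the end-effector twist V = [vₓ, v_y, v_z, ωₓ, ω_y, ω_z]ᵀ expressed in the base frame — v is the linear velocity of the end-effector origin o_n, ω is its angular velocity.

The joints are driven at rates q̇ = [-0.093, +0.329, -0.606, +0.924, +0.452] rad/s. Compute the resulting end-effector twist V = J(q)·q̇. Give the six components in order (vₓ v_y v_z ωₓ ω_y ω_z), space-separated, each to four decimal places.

-0.7732 0.5126 -0.7832 0.7942 -0.1127 -0.9332

o_n = [-0.8882, -0.9505, 0.0203]
J₁: ẑ×o_n = [0.9505, -0.8882, 0.0000], ω = ẑ
J2: z=[-0.8988, -0.4384, 0.0000] o=[-0.1315, 0.2696, 0.0000] → [-0.0089, 0.0182, 0.7649, -0.8988, -0.4384, 0.0000]
J3: z=[-0.8988, -0.4384, 0.0000] o=[-0.7971, 0.5850, 0.2806] → [0.1141, -0.2339, 1.3402, -0.8988, -0.4384, 0.0000]
J4: z=[0.1061, -0.2174, -0.9703] o=[-0.8797, -0.1354, 0.4330] → [-0.7011, 0.0520, -0.0883, 0.1061, -0.2174, -0.9703]
J5: z=[0.9895, -0.0734, 0.1246] o=[-0.9298, -0.6318, 0.5387] → [0.0778, 0.5182, -0.3123, 0.9895, -0.0734, 0.1246]
V = J·q̇ = [-0.7732, 0.5126, -0.7832, 0.7942, -0.1127, -0.9332]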